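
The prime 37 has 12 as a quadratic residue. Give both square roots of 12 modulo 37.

7, 30

37 ≡ 1 (mod 4), so we find a root by search.
Trying successive values, 7² = 49 ≡ 12 (mod 37). The other root is 37 − 7 = 30.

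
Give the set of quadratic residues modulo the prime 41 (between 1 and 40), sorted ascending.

Square k = 1,…,20 (k and 41−k give the same square):
1²=1, 2²=4, 3²=9, 4²=16, 5²=25, 6²=36, 7²≡8, 8²≡23, 9²≡40, 10²≡18, 11²≡39, 12²≡21, 13²≡5, 14²≡32, 15²≡20, 16²≡10, 17²≡2, 18²≡37, 19²≡33, 20²≡31 (mod 41).
So the quadratic residues mod 41 are {1, 2, 4, 5, 8, 9, 10, 16, 18, 20, 21, 23, 25, 31, 32, 33, 36, 37, 39, 40}.

1 2 4 5 8 9 10 16 18 20 21 23 25 31 32 33 36 37 39 40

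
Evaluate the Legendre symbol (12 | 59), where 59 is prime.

1

Pull out 2^2: since 59 ≡ 3 (mod 8), (2/59) = -1, so (2/59)^2 = +1.
Reciprocity: 3 ≡ 3 and 59 ≡ 3 (mod 4), so (3/59) = −(59/3).
Reduce top mod 3: now compute (2/3).
Pull out 2: since 3 ≡ 3 (mod 8), (2/3) = -1.
Reached (1/3) = 1. Collecting the sign flips along the way, the symbol is +1.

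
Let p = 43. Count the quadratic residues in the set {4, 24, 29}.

(4/43) = +1 → QR.
(24/43) = +1 → QR.
(29/43) = -1 → non-residue.
Total quadratic residues among the 3: 2.

2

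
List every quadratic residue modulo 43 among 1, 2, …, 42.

1 4 6 9 10 11 13 14 15 16 17 21 23 24 25 31 35 36 38 40 41

Square k = 1,…,21 (k and 43−k give the same square):
1²=1, 2²=4, 3²=9, 4²=16, 5²=25, 6²=36, 7²≡6, 8²≡21, 9²≡38, 10²≡14, 11²≡35, 12²≡15, 13²≡40, 14²≡24, 15²≡10, 16²≡41, 17²≡31, 18²≡23, 19²≡17, 20²≡13, 21²≡11 (mod 43).
So the quadratic residues mod 43 are {1, 4, 6, 9, 10, 11, 13, 14, 15, 16, 17, 21, 23, 24, 25, 31, 35, 36, 38, 40, 41}.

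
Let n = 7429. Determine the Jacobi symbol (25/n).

Reciprocity: 25 ≡ 1 and 7429 ≡ 1 (mod 4), so (25/7429) = +(7429/25).
Reduce top mod 25: now compute (4/25).
Pull out 2^2: since 25 ≡ 1 (mod 8), (2/25) = +1, so (2/25)^2 = +1.
Reached (1/25) = 1. Collecting the sign flips along the way, the symbol is +1.

1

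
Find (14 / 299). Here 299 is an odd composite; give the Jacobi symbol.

Pull out 2: since 299 ≡ 3 (mod 8), (2/299) = -1.
Reciprocity: 7 ≡ 3 and 299 ≡ 3 (mod 4), so (7/299) = −(299/7).
Reduce top mod 7: now compute (5/7).
Reciprocity: 5 ≡ 1 and 7 ≡ 3 (mod 4), so (5/7) = +(7/5).
Reduce top mod 5: now compute (2/5).
Pull out 2: since 5 ≡ 5 (mod 8), (2/5) = -1.
Reached (1/5) = 1. Collecting the sign flips along the way, the symbol is -1.

-1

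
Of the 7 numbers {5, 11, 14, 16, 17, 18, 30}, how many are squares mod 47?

(5/47) = -1 → non-residue.
(11/47) = -1 → non-residue.
(14/47) = +1 → QR.
(16/47) = +1 → QR.
(17/47) = +1 → QR.
(18/47) = +1 → QR.
(30/47) = -1 → non-residue.
Total quadratic residues among the 7: 4.

4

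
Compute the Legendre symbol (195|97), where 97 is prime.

Euler's criterion: (195/97) ≡ 1^48 (mod 97).
1^2 ≡ 1 (mod 97)
1^4 ≡ 1 (mod 97)
1^8 ≡ 1 (mod 97)
1^16 ≡ 1 (mod 97)
1^32 ≡ 1 (mod 97)
1^48 = 1^(32+16) ≡ 1 (mod 97).
Result is 1, so (195/97) = 1.

1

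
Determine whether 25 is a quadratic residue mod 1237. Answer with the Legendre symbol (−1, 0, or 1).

Reciprocity: 25 ≡ 1 and 1237 ≡ 1 (mod 4), so (25/1237) = +(1237/25).
Reduce top mod 25: now compute (12/25).
Pull out 2^2: since 25 ≡ 1 (mod 8), (2/25) = +1, so (2/25)^2 = +1.
Reciprocity: 3 ≡ 3 and 25 ≡ 1 (mod 4), so (3/25) = +(25/3).
Reduce top mod 3: now compute (1/3).
Reached (1/3) = 1. Collecting the sign flips along the way, the symbol is +1.

1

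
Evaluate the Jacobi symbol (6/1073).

Pull out 2: since 1073 ≡ 1 (mod 8), (2/1073) = +1.
Reciprocity: 3 ≡ 3 and 1073 ≡ 1 (mod 4), so (3/1073) = +(1073/3).
Reduce top mod 3: now compute (2/3).
Pull out 2: since 3 ≡ 3 (mod 8), (2/3) = -1.
Reached (1/3) = 1. Collecting the sign flips along the way, the symbol is -1.

-1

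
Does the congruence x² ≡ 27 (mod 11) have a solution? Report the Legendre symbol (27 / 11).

1

First reduce: 27 ≡ 5 (mod 11).
Reciprocity: 5 ≡ 1 and 11 ≡ 3 (mod 4), so (5/11) = +(11/5).
Reduce top mod 5: now compute (1/5).
Reached (1/5) = 1. Collecting the sign flips along the way, the symbol is +1.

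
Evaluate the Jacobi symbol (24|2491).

1

Pull out 2^3: since 2491 ≡ 3 (mod 8), (2/2491) = -1, so (2/2491)^3 = -1.
Reciprocity: 3 ≡ 3 and 2491 ≡ 3 (mod 4), so (3/2491) = −(2491/3).
Reduce top mod 3: now compute (1/3).
Reached (1/3) = 1. Collecting the sign flips along the way, the symbol is +1.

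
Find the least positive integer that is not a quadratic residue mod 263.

(2/263) = +1, so 2 is a residue.
(3/263) = +1, so 3 is a residue.
(4/263) = +1, so 4 is a residue.
(5/263) = −1, so 5 is the smallest positive non-residue mod 263.

5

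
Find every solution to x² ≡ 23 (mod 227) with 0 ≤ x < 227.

93, 134

Since 227 ≡ 3 (mod 4), a square root of 23 is 23^((227+1)/4) = 23^57 mod 227.
Repeated squaring: 23^2≡75, 23^4≡177, 23^8≡3, 23^16≡9, 23^32≡81 (mod 227).
23^57 = 23^(32+16+8+1) ≡ 134 (mod 227).
Check: 134² = 17956 ≡ 23 (mod 227). The two roots are 93 and 134.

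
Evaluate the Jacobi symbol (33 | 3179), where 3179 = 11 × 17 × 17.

0

Reciprocity: 33 ≡ 1 and 3179 ≡ 3 (mod 4), so (33/3179) = +(3179/33).
Reduce top mod 33: now compute (11/33).
Reciprocity: 11 ≡ 3 and 33 ≡ 1 (mod 4), so (11/33) = +(33/11).
Reduce top mod 11: now compute (0/11).
Top reduces to 0: gcd > 1, so the symbol is 0.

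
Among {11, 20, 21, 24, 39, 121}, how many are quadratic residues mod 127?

(11/127) = +1 → QR.
(20/127) = -1 → non-residue.
(21/127) = +1 → QR.
(24/127) = -1 → non-residue.
(39/127) = -1 → non-residue.
(121/127) = +1 → QR.
Total quadratic residues among the 6: 3.

3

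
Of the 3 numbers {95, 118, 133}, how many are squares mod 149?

3

(95/149) = +1 → QR.
(118/149) = +1 → QR.
(133/149) = +1 → QR.
Total quadratic residues among the 3: 3.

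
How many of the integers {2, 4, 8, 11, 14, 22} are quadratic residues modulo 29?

(2/29) = -1 → non-residue.
(4/29) = +1 → QR.
(8/29) = -1 → non-residue.
(11/29) = -1 → non-residue.
(14/29) = -1 → non-residue.
(22/29) = +1 → QR.
Total quadratic residues among the 6: 2.

2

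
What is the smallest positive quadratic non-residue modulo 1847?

(2/1847) = +1, so 2 is a residue.
(3/1847) = +1, so 3 is a residue.
(4/1847) = +1, so 4 is a residue.
(5/1847) = −1, so 5 is the smallest positive non-residue mod 1847.

5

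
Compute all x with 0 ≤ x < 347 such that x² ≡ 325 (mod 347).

Since 347 ≡ 3 (mod 4), a square root of 325 is 325^((347+1)/4) = 325^87 mod 347.
Repeated squaring: 325^2≡137, 325^4≡31, 325^8≡267, 325^16≡154, 325^32≡120, 325^64≡173 (mod 347).
325^87 = 325^(64+16+4+2+1) ≡ 67 (mod 347).
Check: 67² = 4489 ≡ 325 (mod 347). The two roots are 67 and 280.

67, 280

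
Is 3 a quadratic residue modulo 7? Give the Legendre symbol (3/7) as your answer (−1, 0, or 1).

Reciprocity: 3 ≡ 3 and 7 ≡ 3 (mod 4), so (3/7) = −(7/3).
Reduce top mod 3: now compute (1/3).
Reached (1/3) = 1. Collecting the sign flips along the way, the symbol is -1.

-1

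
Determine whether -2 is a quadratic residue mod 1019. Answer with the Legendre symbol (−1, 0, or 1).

Euler's criterion: (-2/1019) ≡ 1017^509 (mod 1019).
1017^2 ≡ 4 (mod 1019)
1017^4 ≡ 16 (mod 1019)
1017^8 ≡ 256 (mod 1019)
1017^16 ≡ 320 (mod 1019)
1017^32 ≡ 500 (mod 1019)
1017^64 ≡ 345 (mod 1019)
1017^128 ≡ 821 (mod 1019)
1017^256 ≡ 482 (mod 1019)
1017^509 = 1017^(256+128+64+32+16+8+4+1) ≡ 1 (mod 1019).
Result is 1, so (-2/1019) = 1.

1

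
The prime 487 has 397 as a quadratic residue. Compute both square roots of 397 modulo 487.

79, 408

Since 487 ≡ 3 (mod 4), a square root of 397 is 397^((487+1)/4) = 397^122 mod 487.
Repeated squaring: 397^2≡308, 397^4≡386, 397^8≡461, 397^16≡189, 397^32≡170, 397^64≡167 (mod 487).
397^122 = 397^(64+32+16+8+2) ≡ 408 (mod 487).
Check: 408² = 166464 ≡ 397 (mod 487). The two roots are 79 and 408.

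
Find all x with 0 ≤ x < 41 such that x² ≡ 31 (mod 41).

41 ≡ 1 (mod 4), so we find a root by search.
Trying successive values, 20² = 400 ≡ 31 (mod 41). The other root is 41 − 20 = 21.

20, 21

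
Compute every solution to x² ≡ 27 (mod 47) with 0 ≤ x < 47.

Since 47 ≡ 3 (mod 4), a square root of 27 is 27^((47+1)/4) = 27^12 mod 47.
Repeated squaring: 27^2≡24, 27^4≡12, 27^8≡3 (mod 47).
27^12 = 27^(8+4) ≡ 36 (mod 47).
Check: 36² = 1296 ≡ 27 (mod 47). The two roots are 11 and 36.

11, 36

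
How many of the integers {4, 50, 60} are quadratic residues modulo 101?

(4/101) = +1 → QR.
(50/101) = -1 → non-residue.
(60/101) = -1 → non-residue.
Total quadratic residues among the 3: 1.

1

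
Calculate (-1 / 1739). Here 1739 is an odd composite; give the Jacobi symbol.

-1

First reduce: -1 ≡ 1738 (mod 1739).
Pull out 2: since 1739 ≡ 3 (mod 8), (2/1739) = -1.
Reciprocity: 869 ≡ 1 and 1739 ≡ 3 (mod 4), so (869/1739) = +(1739/869).
Reduce top mod 869: now compute (1/869).
Reached (1/869) = 1. Collecting the sign flips along the way, the symbol is -1.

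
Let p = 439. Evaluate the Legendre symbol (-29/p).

First reduce: -29 ≡ 410 (mod 439).
Pull out 2: since 439 ≡ 7 (mod 8), (2/439) = +1.
Reciprocity: 205 ≡ 1 and 439 ≡ 3 (mod 4), so (205/439) = +(439/205).
Reduce top mod 205: now compute (29/205).
Reciprocity: 29 ≡ 1 and 205 ≡ 1 (mod 4), so (29/205) = +(205/29).
Reduce top mod 29: now compute (2/29).
Pull out 2: since 29 ≡ 5 (mod 8), (2/29) = -1.
Reached (1/29) = 1. Collecting the sign flips along the way, the symbol is -1.

-1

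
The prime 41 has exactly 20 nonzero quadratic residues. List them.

1 2 4 5 8 9 10 16 18 20 21 23 25 31 32 33 36 37 39 40

Square k = 1,…,20 (k and 41−k give the same square):
1²=1, 2²=4, 3²=9, 4²=16, 5²=25, 6²=36, 7²≡8, 8²≡23, 9²≡40, 10²≡18, 11²≡39, 12²≡21, 13²≡5, 14²≡32, 15²≡20, 16²≡10, 17²≡2, 18²≡37, 19²≡33, 20²≡31 (mod 41).
So the quadratic residues mod 41 are {1, 2, 4, 5, 8, 9, 10, 16, 18, 20, 21, 23, 25, 31, 32, 33, 36, 37, 39, 40}.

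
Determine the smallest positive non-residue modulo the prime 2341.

2

(2/2341) = −1, so 2 is the smallest positive non-residue mod 2341.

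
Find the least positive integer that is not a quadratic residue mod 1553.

3

(2/1553) = +1, so 2 is a residue.
(3/1553) = −1, so 3 is the smallest positive non-residue mod 1553.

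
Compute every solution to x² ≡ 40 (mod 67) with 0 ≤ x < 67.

24, 43

Since 67 ≡ 3 (mod 4), a square root of 40 is 40^((67+1)/4) = 40^17 mod 67.
Repeated squaring: 40^2≡59, 40^4≡64, 40^8≡9, 40^16≡14 (mod 67).
40^17 = 40^(16+1) ≡ 24 (mod 67).
Check: 24² = 576 ≡ 40 (mod 67). The two roots are 24 and 43.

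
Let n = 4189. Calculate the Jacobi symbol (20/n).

Pull out 2^2: since 4189 ≡ 5 (mod 8), (2/4189) = -1, so (2/4189)^2 = +1.
Reciprocity: 5 ≡ 1 and 4189 ≡ 1 (mod 4), so (5/4189) = +(4189/5).
Reduce top mod 5: now compute (4/5).
Pull out 2^2: since 5 ≡ 5 (mod 8), (2/5) = -1, so (2/5)^2 = +1.
Reached (1/5) = 1. Collecting the sign flips along the way, the symbol is +1.

1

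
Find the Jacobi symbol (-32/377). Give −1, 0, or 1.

First reduce: -32 ≡ 345 (mod 377).
Reciprocity: 345 ≡ 1 and 377 ≡ 1 (mod 4), so (345/377) = +(377/345).
Reduce top mod 345: now compute (32/345).
Pull out 2^5: since 345 ≡ 1 (mod 8), (2/345) = +1, so (2/345)^5 = +1.
Reached (1/345) = 1. Collecting the sign flips along the way, the symbol is +1.

1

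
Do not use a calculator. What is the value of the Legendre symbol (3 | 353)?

-1

Reciprocity: 3 ≡ 3 and 353 ≡ 1 (mod 4), so (3/353) = +(353/3).
Reduce top mod 3: now compute (2/3).
Pull out 2: since 3 ≡ 3 (mod 8), (2/3) = -1.
Reached (1/3) = 1. Collecting the sign flips along the way, the symbol is -1.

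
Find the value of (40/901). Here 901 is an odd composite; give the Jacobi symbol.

Pull out 2^3: since 901 ≡ 5 (mod 8), (2/901) = -1, so (2/901)^3 = -1.
Reciprocity: 5 ≡ 1 and 901 ≡ 1 (mod 4), so (5/901) = +(901/5).
Reduce top mod 5: now compute (1/5).
Reached (1/5) = 1. Collecting the sign flips along the way, the symbol is -1.

-1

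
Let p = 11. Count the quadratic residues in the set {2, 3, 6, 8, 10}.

(2/11) = -1 → non-residue.
(3/11) = +1 → QR.
(6/11) = -1 → non-residue.
(8/11) = -1 → non-residue.
(10/11) = -1 → non-residue.
Total quadratic residues among the 5: 1.

1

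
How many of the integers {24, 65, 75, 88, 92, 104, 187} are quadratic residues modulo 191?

5

(24/191) = +1 → QR.
(65/191) = +1 → QR.
(75/191) = +1 → QR.
(88/191) = -1 → non-residue.
(92/191) = +1 → QR.
(104/191) = +1 → QR.
(187/191) = -1 → non-residue.
Total quadratic residues among the 7: 5.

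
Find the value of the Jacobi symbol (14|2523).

Pull out 2: since 2523 ≡ 3 (mod 8), (2/2523) = -1.
Reciprocity: 7 ≡ 3 and 2523 ≡ 3 (mod 4), so (7/2523) = −(2523/7).
Reduce top mod 7: now compute (3/7).
Reciprocity: 3 ≡ 3 and 7 ≡ 3 (mod 4), so (3/7) = −(7/3).
Reduce top mod 3: now compute (1/3).
Reached (1/3) = 1. Collecting the sign flips along the way, the symbol is -1.

-1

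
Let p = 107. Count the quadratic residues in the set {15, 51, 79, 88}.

(15/107) = -1 → non-residue.
(51/107) = -1 → non-residue.
(79/107) = +1 → QR.
(88/107) = -1 → non-residue.
Total quadratic residues among the 4: 1.

1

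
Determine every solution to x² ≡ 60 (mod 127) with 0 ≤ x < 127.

21, 106

Since 127 ≡ 3 (mod 4), a square root of 60 is 60^((127+1)/4) = 60^32 mod 127.
Repeated squaring: 60^2≡44, 60^4≡31, 60^8≡72, 60^16≡104, 60^32≡21 (mod 127).
60^32 = 60^(32) ≡ 21 (mod 127).
Check: 21² = 441 ≡ 60 (mod 127). The two roots are 21 and 106.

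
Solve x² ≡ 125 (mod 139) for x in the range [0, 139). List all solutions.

60, 79

Since 139 ≡ 3 (mod 4), a square root of 125 is 125^((139+1)/4) = 125^35 mod 139.
Repeated squaring: 125^2≡57, 125^4≡52, 125^8≡63, 125^16≡77, 125^32≡91 (mod 139).
125^35 = 125^(32+2+1) ≡ 79 (mod 139).
Check: 79² = 6241 ≡ 125 (mod 139). The two roots are 60 and 79.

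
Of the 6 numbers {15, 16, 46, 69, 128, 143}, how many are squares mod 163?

(15/163) = +1 → QR.
(16/163) = +1 → QR.
(46/163) = +1 → QR.
(69/163) = +1 → QR.
(128/163) = -1 → non-residue.
(143/163) = +1 → QR.
Total quadratic residues among the 6: 5.

5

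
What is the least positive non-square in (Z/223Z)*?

(2/223) = +1, so 2 is a residue.
(3/223) = −1, so 3 is the smallest positive non-residue mod 223.

3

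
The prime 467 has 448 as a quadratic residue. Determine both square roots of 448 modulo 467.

43, 424

Since 467 ≡ 3 (mod 4), a square root of 448 is 448^((467+1)/4) = 448^117 mod 467.
Repeated squaring: 448^2≡361, 448^4≡28, 448^8≡317, 448^16≡84, 448^32≡51, 448^64≡266 (mod 467).
448^117 = 448^(64+32+16+4+1) ≡ 43 (mod 467).
Check: 43² = 1849 ≡ 448 (mod 467). The two roots are 43 and 424.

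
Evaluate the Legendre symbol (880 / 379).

Euler's criterion: (880/379) ≡ 122^189 (mod 379).
122^2 ≡ 103 (mod 379)
122^4 ≡ 376 (mod 379)
122^8 ≡ 9 (mod 379)
122^16 ≡ 81 (mod 379)
122^32 ≡ 118 (mod 379)
122^64 ≡ 280 (mod 379)
122^128 ≡ 326 (mod 379)
122^189 = 122^(128+32+16+8+4+1) ≡ 378 (mod 379).
Result is 378 ≡ −1, so (880/379) = −1.

-1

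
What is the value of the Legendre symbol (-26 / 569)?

1

First reduce: -26 ≡ 543 (mod 569).
Reciprocity: 543 ≡ 3 and 569 ≡ 1 (mod 4), so (543/569) = +(569/543).
Reduce top mod 543: now compute (26/543).
Pull out 2: since 543 ≡ 7 (mod 8), (2/543) = +1.
Reciprocity: 13 ≡ 1 and 543 ≡ 3 (mod 4), so (13/543) = +(543/13).
Reduce top mod 13: now compute (10/13).
Pull out 2: since 13 ≡ 5 (mod 8), (2/13) = -1.
Reciprocity: 5 ≡ 1 and 13 ≡ 1 (mod 4), so (5/13) = +(13/5).
Reduce top mod 5: now compute (3/5).
Reciprocity: 3 ≡ 3 and 5 ≡ 1 (mod 4), so (3/5) = +(5/3).
Reduce top mod 3: now compute (2/3).
Pull out 2: since 3 ≡ 3 (mod 8), (2/3) = -1.
Reached (1/3) = 1. Collecting the sign flips along the way, the symbol is +1.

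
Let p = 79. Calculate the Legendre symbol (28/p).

Euler's criterion: (28/79) ≡ 28^39 (mod 79).
28^2 ≡ 73 (mod 79)
28^4 ≡ 36 (mod 79)
28^8 ≡ 32 (mod 79)
28^16 ≡ 76 (mod 79)
28^32 ≡ 9 (mod 79)
28^39 = 28^(32+4+2+1) ≡ 78 (mod 79).
Result is 78 ≡ −1, so (28/79) = −1.

-1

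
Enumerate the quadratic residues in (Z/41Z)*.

1, 2, 4, 5, 8, 9, 10, 16, 18, 20, 21, 23, 25, 31, 32, 33, 36, 37, 39, 40

Square k = 1,…,20 (k and 41−k give the same square):
1²=1, 2²=4, 3²=9, 4²=16, 5²=25, 6²=36, 7²≡8, 8²≡23, 9²≡40, 10²≡18, 11²≡39, 12²≡21, 13²≡5, 14²≡32, 15²≡20, 16²≡10, 17²≡2, 18²≡37, 19²≡33, 20²≡31 (mod 41).
So the quadratic residues mod 41 are {1, 2, 4, 5, 8, 9, 10, 16, 18, 20, 21, 23, 25, 31, 32, 33, 36, 37, 39, 40}.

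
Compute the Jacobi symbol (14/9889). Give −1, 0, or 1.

-1

Pull out 2: since 9889 ≡ 1 (mod 8), (2/9889) = +1.
Reciprocity: 7 ≡ 3 and 9889 ≡ 1 (mod 4), so (7/9889) = +(9889/7).
Reduce top mod 7: now compute (5/7).
Reciprocity: 5 ≡ 1 and 7 ≡ 3 (mod 4), so (5/7) = +(7/5).
Reduce top mod 5: now compute (2/5).
Pull out 2: since 5 ≡ 5 (mod 8), (2/5) = -1.
Reached (1/5) = 1. Collecting the sign flips along the way, the symbol is -1.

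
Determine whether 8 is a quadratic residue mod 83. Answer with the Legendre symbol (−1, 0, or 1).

-1

Pull out 2^3: since 83 ≡ 3 (mod 8), (2/83) = -1, so (2/83)^3 = -1.
Reached (1/83) = 1. Collecting the sign flips along the way, the symbol is -1.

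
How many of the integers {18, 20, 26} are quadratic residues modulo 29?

1

(18/29) = -1 → non-residue.
(20/29) = +1 → QR.
(26/29) = -1 → non-residue.
Total quadratic residues among the 3: 1.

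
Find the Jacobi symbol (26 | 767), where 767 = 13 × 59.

0

Pull out 2: since 767 ≡ 7 (mod 8), (2/767) = +1.
Reciprocity: 13 ≡ 1 and 767 ≡ 3 (mod 4), so (13/767) = +(767/13).
Reduce top mod 13: now compute (0/13).
Top reduces to 0: gcd > 1, so the symbol is 0.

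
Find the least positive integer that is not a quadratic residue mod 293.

2

(2/293) = −1, so 2 is the smallest positive non-residue mod 293.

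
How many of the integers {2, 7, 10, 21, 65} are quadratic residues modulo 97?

(2/97) = +1 → QR.
(7/97) = -1 → non-residue.
(10/97) = -1 → non-residue.
(21/97) = -1 → non-residue.
(65/97) = +1 → QR.
Total quadratic residues among the 5: 2.

2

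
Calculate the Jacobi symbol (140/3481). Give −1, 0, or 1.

1

Pull out 2^2: since 3481 ≡ 1 (mod 8), (2/3481) = +1, so (2/3481)^2 = +1.
Reciprocity: 35 ≡ 3 and 3481 ≡ 1 (mod 4), so (35/3481) = +(3481/35).
Reduce top mod 35: now compute (16/35).
Pull out 2^4: since 35 ≡ 3 (mod 8), (2/35) = -1, so (2/35)^4 = +1.
Reached (1/35) = 1. Collecting the sign flips along the way, the symbol is +1.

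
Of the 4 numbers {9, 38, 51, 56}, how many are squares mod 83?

(9/83) = +1 → QR.
(38/83) = +1 → QR.
(51/83) = +1 → QR.
(56/83) = -1 → non-residue.
Total quadratic residues among the 4: 3.

3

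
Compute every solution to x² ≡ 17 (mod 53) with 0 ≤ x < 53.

21, 32

53 ≡ 1 (mod 4), so we find a root by search.
Trying successive values, 21² = 441 ≡ 17 (mod 53). The other root is 53 − 21 = 32.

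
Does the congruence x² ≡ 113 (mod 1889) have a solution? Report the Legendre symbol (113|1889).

Reciprocity: 113 ≡ 1 and 1889 ≡ 1 (mod 4), so (113/1889) = +(1889/113).
Reduce top mod 113: now compute (81/113).
Reciprocity: 81 ≡ 1 and 113 ≡ 1 (mod 4), so (81/113) = +(113/81).
Reduce top mod 81: now compute (32/81).
Pull out 2^5: since 81 ≡ 1 (mod 8), (2/81) = +1, so (2/81)^5 = +1.
Reached (1/81) = 1. Collecting the sign flips along the way, the symbol is +1.

1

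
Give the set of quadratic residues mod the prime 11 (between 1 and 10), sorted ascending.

Square k = 1,…,5 (k and 11−k give the same square):
1²=1, 2²=4, 3²=9, 4²≡5, 5²≡3 (mod 11).
So the quadratic residues mod 11 are {1, 3, 4, 5, 9}.

1, 3, 4, 5, 9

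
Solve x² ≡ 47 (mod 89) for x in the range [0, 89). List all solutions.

89 ≡ 1 (mod 4), so we find a root by search.
Trying successive values, 15² = 225 ≡ 47 (mod 89). The other root is 89 − 15 = 74.

15, 74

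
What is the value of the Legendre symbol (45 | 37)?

Euler's criterion: (45/37) ≡ 8^18 (mod 37).
8^2 ≡ 27 (mod 37)
8^4 ≡ 26 (mod 37)
8^8 ≡ 10 (mod 37)
8^16 ≡ 26 (mod 37)
8^18 = 8^(16+2) ≡ 36 (mod 37).
Result is 36 ≡ −1, so (45/37) = −1.

-1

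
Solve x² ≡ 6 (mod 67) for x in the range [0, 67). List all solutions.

26, 41

Since 67 ≡ 3 (mod 4), a square root of 6 is 6^((67+1)/4) = 6^17 mod 67.
Repeated squaring: 6^2≡36, 6^4≡23, 6^8≡60, 6^16≡49 (mod 67).
6^17 = 6^(16+1) ≡ 26 (mod 67).
Check: 26² = 676 ≡ 6 (mod 67). The two roots are 26 and 41.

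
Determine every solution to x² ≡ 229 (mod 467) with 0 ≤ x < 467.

Since 467 ≡ 3 (mod 4), a square root of 229 is 229^((467+1)/4) = 229^117 mod 467.
Repeated squaring: 229^2≡137, 229^4≡89, 229^8≡449, 229^16≡324, 229^32≡368, 229^64≡461 (mod 467).
229^117 = 229^(64+32+16+4+1) ≡ 189 (mod 467).
Check: 189² = 35721 ≡ 229 (mod 467). The two roots are 189 and 278.

189, 278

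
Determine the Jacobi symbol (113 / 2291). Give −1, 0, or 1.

1

Reciprocity: 113 ≡ 1 and 2291 ≡ 3 (mod 4), so (113/2291) = +(2291/113).
Reduce top mod 113: now compute (31/113).
Reciprocity: 31 ≡ 3 and 113 ≡ 1 (mod 4), so (31/113) = +(113/31).
Reduce top mod 31: now compute (20/31).
Pull out 2^2: since 31 ≡ 7 (mod 8), (2/31) = +1, so (2/31)^2 = +1.
Reciprocity: 5 ≡ 1 and 31 ≡ 3 (mod 4), so (5/31) = +(31/5).
Reduce top mod 5: now compute (1/5).
Reached (1/5) = 1. Collecting the sign flips along the way, the symbol is +1.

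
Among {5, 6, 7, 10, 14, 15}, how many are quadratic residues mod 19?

3

(5/19) = +1 → QR.
(6/19) = +1 → QR.
(7/19) = +1 → QR.
(10/19) = -1 → non-residue.
(14/19) = -1 → non-residue.
(15/19) = -1 → non-residue.
Total quadratic residues among the 6: 3.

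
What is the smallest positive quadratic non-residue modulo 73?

5

(2/73) = +1, so 2 is a residue.
(3/73) = +1, so 3 is a residue.
(4/73) = +1, so 4 is a residue.
(5/73) = −1, so 5 is the smallest positive non-residue mod 73.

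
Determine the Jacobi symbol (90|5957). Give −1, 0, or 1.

Pull out 2: since 5957 ≡ 5 (mod 8), (2/5957) = -1.
Reciprocity: 45 ≡ 1 and 5957 ≡ 1 (mod 4), so (45/5957) = +(5957/45).
Reduce top mod 45: now compute (17/45).
Reciprocity: 17 ≡ 1 and 45 ≡ 1 (mod 4), so (17/45) = +(45/17).
Reduce top mod 17: now compute (11/17).
Reciprocity: 11 ≡ 3 and 17 ≡ 1 (mod 4), so (11/17) = +(17/11).
Reduce top mod 11: now compute (6/11).
Pull out 2: since 11 ≡ 3 (mod 8), (2/11) = -1.
Reciprocity: 3 ≡ 3 and 11 ≡ 3 (mod 4), so (3/11) = −(11/3).
Reduce top mod 3: now compute (2/3).
Pull out 2: since 3 ≡ 3 (mod 8), (2/3) = -1.
Reached (1/3) = 1. Collecting the sign flips along the way, the symbol is +1.

1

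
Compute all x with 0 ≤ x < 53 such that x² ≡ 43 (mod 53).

19, 34

53 ≡ 1 (mod 4), so we find a root by search.
Trying successive values, 19² = 361 ≡ 43 (mod 53). The other root is 53 − 19 = 34.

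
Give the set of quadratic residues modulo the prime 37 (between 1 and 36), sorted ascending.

1,3,4,7,9,10,11,12,16,21,25,26,27,28,30,33,34,36

Square k = 1,…,18 (k and 37−k give the same square):
1²=1, 2²=4, 3²=9, 4²=16, 5²=25, 6²=36, 7²≡12, 8²≡27, 9²≡7, 10²≡26, 11²≡10, 12²≡33, 13²≡21, 14²≡11, 15²≡3, 16²≡34, 17²≡30, 18²≡28 (mod 37).
So the quadratic residues mod 37 are {1, 3, 4, 7, 9, 10, 11, 12, 16, 21, 25, 26, 27, 28, 30, 33, 34, 36}.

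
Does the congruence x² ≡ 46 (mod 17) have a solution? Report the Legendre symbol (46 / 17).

-1

First reduce: 46 ≡ 12 (mod 17).
Pull out 2^2: since 17 ≡ 1 (mod 8), (2/17) = +1, so (2/17)^2 = +1.
Reciprocity: 3 ≡ 3 and 17 ≡ 1 (mod 4), so (3/17) = +(17/3).
Reduce top mod 3: now compute (2/3).
Pull out 2: since 3 ≡ 3 (mod 8), (2/3) = -1.
Reached (1/3) = 1. Collecting the sign flips along the way, the symbol is -1.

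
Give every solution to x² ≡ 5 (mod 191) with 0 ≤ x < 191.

Since 191 ≡ 3 (mod 4), a square root of 5 is 5^((191+1)/4) = 5^48 mod 191.
Repeated squaring: 5^2≡25, 5^4≡52, 5^8≡30, 5^16≡136, 5^32≡160 (mod 191).
5^48 = 5^(32+16) ≡ 177 (mod 191).
Check: 177² = 31329 ≡ 5 (mod 191). The two roots are 14 and 177.

14, 177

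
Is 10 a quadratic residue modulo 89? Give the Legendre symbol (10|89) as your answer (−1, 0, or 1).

Pull out 2: since 89 ≡ 1 (mod 8), (2/89) = +1.
Reciprocity: 5 ≡ 1 and 89 ≡ 1 (mod 4), so (5/89) = +(89/5).
Reduce top mod 5: now compute (4/5).
Pull out 2^2: since 5 ≡ 5 (mod 8), (2/5) = -1, so (2/5)^2 = +1.
Reached (1/5) = 1. Collecting the sign flips along the way, the symbol is +1.

1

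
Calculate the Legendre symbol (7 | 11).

-1

Reciprocity: 7 ≡ 3 and 11 ≡ 3 (mod 4), so (7/11) = −(11/7).
Reduce top mod 7: now compute (4/7).
Pull out 2^2: since 7 ≡ 7 (mod 8), (2/7) = +1, so (2/7)^2 = +1.
Reached (1/7) = 1. Collecting the sign flips along the way, the symbol is -1.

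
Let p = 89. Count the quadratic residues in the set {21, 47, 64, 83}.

(21/89) = +1 → QR.
(47/89) = +1 → QR.
(64/89) = +1 → QR.
(83/89) = -1 → non-residue.
Total quadratic residues among the 4: 3.

3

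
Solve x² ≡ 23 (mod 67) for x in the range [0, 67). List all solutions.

Since 67 ≡ 3 (mod 4), a square root of 23 is 23^((67+1)/4) = 23^17 mod 67.
Repeated squaring: 23^2≡60, 23^4≡49, 23^8≡56, 23^16≡54 (mod 67).
23^17 = 23^(16+1) ≡ 36 (mod 67).
Check: 36² = 1296 ≡ 23 (mod 67). The two roots are 31 and 36.

31, 36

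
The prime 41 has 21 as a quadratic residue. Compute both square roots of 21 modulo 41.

12, 29

41 ≡ 1 (mod 4), so we find a root by search.
Trying successive values, 12² = 144 ≡ 21 (mod 41). The other root is 41 − 12 = 29.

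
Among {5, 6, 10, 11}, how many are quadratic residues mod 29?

(5/29) = +1 → QR.
(6/29) = +1 → QR.
(10/29) = -1 → non-residue.
(11/29) = -1 → non-residue.
Total quadratic residues among the 4: 2.

2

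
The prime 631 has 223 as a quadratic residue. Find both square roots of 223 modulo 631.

Since 631 ≡ 3 (mod 4), a square root of 223 is 223^((631+1)/4) = 223^158 mod 631.
Repeated squaring: 223^2≡511, 223^4≡518, 223^8≡149, 223^16≡116, 223^32≡205, 223^64≡379, 223^128≡404 (mod 631).
223^158 = 223^(128+16+8+4+2) ≡ 46 (mod 631).
Check: 46² = 2116 ≡ 223 (mod 631). The two roots are 46 and 585.

46, 585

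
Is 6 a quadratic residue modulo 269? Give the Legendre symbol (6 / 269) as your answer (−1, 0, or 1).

1

Pull out 2: since 269 ≡ 5 (mod 8), (2/269) = -1.
Reciprocity: 3 ≡ 3 and 269 ≡ 1 (mod 4), so (3/269) = +(269/3).
Reduce top mod 3: now compute (2/3).
Pull out 2: since 3 ≡ 3 (mod 8), (2/3) = -1.
Reached (1/3) = 1. Collecting the sign flips along the way, the symbol is +1.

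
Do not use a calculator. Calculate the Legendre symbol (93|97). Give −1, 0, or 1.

Euler's criterion: (93/97) ≡ 93^48 (mod 97).
93^2 ≡ 16 (mod 97)
93^4 ≡ 62 (mod 97)
93^8 ≡ 61 (mod 97)
93^16 ≡ 35 (mod 97)
93^32 ≡ 61 (mod 97)
93^48 = 93^(32+16) ≡ 1 (mod 97).
Result is 1, so (93/97) = 1.

1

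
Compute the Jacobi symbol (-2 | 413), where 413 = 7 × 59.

First reduce: -2 ≡ 411 (mod 413).
Reciprocity: 411 ≡ 3 and 413 ≡ 1 (mod 4), so (411/413) = +(413/411).
Reduce top mod 411: now compute (2/411).
Pull out 2: since 411 ≡ 3 (mod 8), (2/411) = -1.
Reached (1/411) = 1. Collecting the sign flips along the way, the symbol is -1.

-1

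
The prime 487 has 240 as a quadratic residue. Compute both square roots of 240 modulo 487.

Since 487 ≡ 3 (mod 4), a square root of 240 is 240^((487+1)/4) = 240^122 mod 487.
Repeated squaring: 240^2≡134, 240^4≡424, 240^8≡73, 240^16≡459, 240^32≡297, 240^64≡62 (mod 487).
240^122 = 240^(64+32+16+8+2) ≡ 78 (mod 487).
Check: 78² = 6084 ≡ 240 (mod 487). The two roots are 78 and 409.

78, 409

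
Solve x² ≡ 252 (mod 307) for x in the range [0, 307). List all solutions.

49, 258

Since 307 ≡ 3 (mod 4), a square root of 252 is 252^((307+1)/4) = 252^77 mod 307.
Repeated squaring: 252^2≡262, 252^4≡183, 252^8≡26, 252^16≡62, 252^32≡160, 252^64≡119 (mod 307).
252^77 = 252^(64+8+4+1) ≡ 49 (mod 307).
Check: 49² = 2401 ≡ 252 (mod 307). The two roots are 49 and 258.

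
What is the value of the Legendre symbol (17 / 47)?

Reciprocity: 17 ≡ 1 and 47 ≡ 3 (mod 4), so (17/47) = +(47/17).
Reduce top mod 17: now compute (13/17).
Reciprocity: 13 ≡ 1 and 17 ≡ 1 (mod 4), so (13/17) = +(17/13).
Reduce top mod 13: now compute (4/13).
Pull out 2^2: since 13 ≡ 5 (mod 8), (2/13) = -1, so (2/13)^2 = +1.
Reached (1/13) = 1. Collecting the sign flips along the way, the symbol is +1.

1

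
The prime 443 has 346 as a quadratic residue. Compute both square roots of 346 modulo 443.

172, 271

Since 443 ≡ 3 (mod 4), a square root of 346 is 346^((443+1)/4) = 346^111 mod 443.
Repeated squaring: 346^2≡106, 346^4≡161, 346^8≡227, 346^16≡141, 346^32≡389, 346^64≡258 (mod 443).
346^111 = 346^(64+32+8+4+2+1) ≡ 271 (mod 443).
Check: 271² = 73441 ≡ 346 (mod 443). The two roots are 172 and 271.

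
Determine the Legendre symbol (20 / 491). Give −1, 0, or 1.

1

Euler's criterion: (20/491) ≡ 20^245 (mod 491).
20^2 ≡ 400 (mod 491)
20^4 ≡ 425 (mod 491)
20^8 ≡ 428 (mod 491)
20^16 ≡ 41 (mod 491)
20^32 ≡ 208 (mod 491)
20^64 ≡ 56 (mod 491)
20^128 ≡ 190 (mod 491)
20^245 = 20^(128+64+32+16+4+1) ≡ 1 (mod 491).
Result is 1, so (20/491) = 1.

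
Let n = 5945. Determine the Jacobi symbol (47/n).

-1

Reciprocity: 47 ≡ 3 and 5945 ≡ 1 (mod 4), so (47/5945) = +(5945/47).
Reduce top mod 47: now compute (23/47).
Reciprocity: 23 ≡ 3 and 47 ≡ 3 (mod 4), so (23/47) = −(47/23).
Reduce top mod 23: now compute (1/23).
Reached (1/23) = 1. Collecting the sign flips along the way, the symbol is -1.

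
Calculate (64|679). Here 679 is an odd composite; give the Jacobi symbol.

Pull out 2^6: since 679 ≡ 7 (mod 8), (2/679) = +1, so (2/679)^6 = +1.
Reached (1/679) = 1. Collecting the sign flips along the way, the symbol is +1.

1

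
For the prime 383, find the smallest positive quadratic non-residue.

(2/383) = +1, so 2 is a residue.
(3/383) = +1, so 3 is a residue.
(4/383) = +1, so 4 is a residue.
(5/383) = −1, so 5 is the smallest positive non-residue mod 383.

5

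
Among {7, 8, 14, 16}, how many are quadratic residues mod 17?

2

(7/17) = -1 → non-residue.
(8/17) = +1 → QR.
(14/17) = -1 → non-residue.
(16/17) = +1 → QR.
Total quadratic residues among the 4: 2.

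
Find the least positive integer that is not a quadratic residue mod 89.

(2/89) = +1, so 2 is a residue.
(3/89) = −1, so 3 is the smallest positive non-residue mod 89.

3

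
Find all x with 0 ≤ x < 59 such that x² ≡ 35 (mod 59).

Since 59 ≡ 3 (mod 4), a square root of 35 is 35^((59+1)/4) = 35^15 mod 59.
Repeated squaring: 35^2≡45, 35^4≡19, 35^8≡7 (mod 59).
35^15 = 35^(8+4+2+1) ≡ 25 (mod 59).
Check: 25² = 625 ≡ 35 (mod 59). The two roots are 25 and 34.

25, 34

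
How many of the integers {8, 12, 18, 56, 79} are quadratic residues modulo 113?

3

(8/113) = +1 → QR.
(12/113) = -1 → non-residue.
(18/113) = +1 → QR.
(56/113) = +1 → QR.
(79/113) = -1 → non-residue.
Total quadratic residues among the 5: 3.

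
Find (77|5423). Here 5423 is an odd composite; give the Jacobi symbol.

Reciprocity: 77 ≡ 1 and 5423 ≡ 3 (mod 4), so (77/5423) = +(5423/77).
Reduce top mod 77: now compute (33/77).
Reciprocity: 33 ≡ 1 and 77 ≡ 1 (mod 4), so (33/77) = +(77/33).
Reduce top mod 33: now compute (11/33).
Reciprocity: 11 ≡ 3 and 33 ≡ 1 (mod 4), so (11/33) = +(33/11).
Reduce top mod 11: now compute (0/11).
Top reduces to 0: gcd > 1, so the symbol is 0.

0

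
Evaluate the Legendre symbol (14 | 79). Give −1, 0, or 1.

Pull out 2: since 79 ≡ 7 (mod 8), (2/79) = +1.
Reciprocity: 7 ≡ 3 and 79 ≡ 3 (mod 4), so (7/79) = −(79/7).
Reduce top mod 7: now compute (2/7).
Pull out 2: since 7 ≡ 7 (mod 8), (2/7) = +1.
Reached (1/7) = 1. Collecting the sign flips along the way, the symbol is -1.

-1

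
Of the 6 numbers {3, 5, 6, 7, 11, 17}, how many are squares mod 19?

5

(3/19) = -1 → non-residue.
(5/19) = +1 → QR.
(6/19) = +1 → QR.
(7/19) = +1 → QR.
(11/19) = +1 → QR.
(17/19) = +1 → QR.
Total quadratic residues among the 6: 5.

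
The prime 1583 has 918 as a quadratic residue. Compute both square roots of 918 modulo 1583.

Since 1583 ≡ 3 (mod 4), a square root of 918 is 918^((1583+1)/4) = 918^396 mod 1583.
Repeated squaring: 918^2≡568, 918^4≡1275, 918^8≡1467, 918^16≡792, 918^32≡396, 918^64≡99, 918^128≡303, 918^256≡1578 (mod 1583).
918^396 = 918^(256+128+8+4) ≡ 1182 (mod 1583).
Check: 1182² = 1397124 ≡ 918 (mod 1583). The two roots are 401 and 1182.

401, 1182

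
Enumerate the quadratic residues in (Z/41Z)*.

Square k = 1,…,20 (k and 41−k give the same square):
1²=1, 2²=4, 3²=9, 4²=16, 5²=25, 6²=36, 7²≡8, 8²≡23, 9²≡40, 10²≡18, 11²≡39, 12²≡21, 13²≡5, 14²≡32, 15²≡20, 16²≡10, 17²≡2, 18²≡37, 19²≡33, 20²≡31 (mod 41).
So the quadratic residues mod 41 are {1, 2, 4, 5, 8, 9, 10, 16, 18, 20, 21, 23, 25, 31, 32, 33, 36, 37, 39, 40}.

1 2 4 5 8 9 10 16 18 20 21 23 25 31 32 33 36 37 39 40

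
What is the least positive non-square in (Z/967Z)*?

3

(2/967) = +1, so 2 is a residue.
(3/967) = −1, so 3 is the smallest positive non-residue mod 967.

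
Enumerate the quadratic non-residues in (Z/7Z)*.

3, 5, 6

Square k = 1,…,3 (k and 7−k give the same square):
1²=1, 2²=4, 3²≡2 (mod 7).
The residues are {1, 2, 4}; the non-residues are the remaining 3 nonzero classes.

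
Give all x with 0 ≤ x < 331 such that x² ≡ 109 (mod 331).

42, 289

Since 331 ≡ 3 (mod 4), a square root of 109 is 109^((331+1)/4) = 109^83 mod 331.
Repeated squaring: 109^2≡296, 109^4≡232, 109^8≡202, 109^16≡91, 109^32≡6, 109^64≡36 (mod 331).
109^83 = 109^(64+16+2+1) ≡ 289 (mod 331).
Check: 289² = 83521 ≡ 109 (mod 331). The two roots are 42 and 289.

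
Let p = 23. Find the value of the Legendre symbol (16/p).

1

Euler's criterion: (16/23) ≡ 16^11 (mod 23).
16^2 ≡ 3 (mod 23)
16^4 ≡ 9 (mod 23)
16^8 ≡ 12 (mod 23)
16^11 = 16^(8+2+1) ≡ 1 (mod 23).
Result is 1, so (16/23) = 1.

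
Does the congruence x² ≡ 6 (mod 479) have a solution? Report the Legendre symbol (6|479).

Pull out 2: since 479 ≡ 7 (mod 8), (2/479) = +1.
Reciprocity: 3 ≡ 3 and 479 ≡ 3 (mod 4), so (3/479) = −(479/3).
Reduce top mod 3: now compute (2/3).
Pull out 2: since 3 ≡ 3 (mod 8), (2/3) = -1.
Reached (1/3) = 1. Collecting the sign flips along the way, the symbol is +1.

1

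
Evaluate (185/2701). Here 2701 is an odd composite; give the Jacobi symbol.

Reciprocity: 185 ≡ 1 and 2701 ≡ 1 (mod 4), so (185/2701) = +(2701/185).
Reduce top mod 185: now compute (111/185).
Reciprocity: 111 ≡ 3 and 185 ≡ 1 (mod 4), so (111/185) = +(185/111).
Reduce top mod 111: now compute (74/111).
Pull out 2: since 111 ≡ 7 (mod 8), (2/111) = +1.
Reciprocity: 37 ≡ 1 and 111 ≡ 3 (mod 4), so (37/111) = +(111/37).
Reduce top mod 37: now compute (0/37).
Top reduces to 0: gcd > 1, so the symbol is 0.

0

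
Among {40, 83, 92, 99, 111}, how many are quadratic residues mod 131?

(40/131) = -1 → non-residue.
(83/131) = -1 → non-residue.
(92/131) = -1 → non-residue.
(99/131) = +1 → QR.
(111/131) = -1 → non-residue.
Total quadratic residues among the 5: 1.

1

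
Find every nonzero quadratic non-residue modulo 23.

Square k = 1,…,11 (k and 23−k give the same square):
1²=1, 2²=4, 3²=9, 4²=16, 5²≡2, 6²≡13, 7²≡3, 8²≡18, 9²≡12, 10²≡8, 11²≡6 (mod 23).
The residues are {1, 2, 3, 4, 6, 8, 9, 12, 13, 16, 18}; the non-residues are the remaining 11 nonzero classes.

5,7,10,11,14,15,17,19,20,21,22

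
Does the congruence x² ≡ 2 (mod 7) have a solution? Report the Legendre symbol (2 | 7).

Euler's criterion: (2/7) ≡ 2^3 (mod 7).
2^2 ≡ 4 (mod 7)
2^3 = 2^(2+1) ≡ 1 (mod 7).
Result is 1, so (2/7) = 1.

1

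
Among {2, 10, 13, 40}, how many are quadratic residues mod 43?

(2/43) = -1 → non-residue.
(10/43) = +1 → QR.
(13/43) = +1 → QR.
(40/43) = +1 → QR.
Total quadratic residues among the 4: 3.

3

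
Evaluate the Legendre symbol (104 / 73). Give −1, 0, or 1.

-1

First reduce: 104 ≡ 31 (mod 73).
Reciprocity: 31 ≡ 3 and 73 ≡ 1 (mod 4), so (31/73) = +(73/31).
Reduce top mod 31: now compute (11/31).
Reciprocity: 11 ≡ 3 and 31 ≡ 3 (mod 4), so (11/31) = −(31/11).
Reduce top mod 11: now compute (9/11).
Reciprocity: 9 ≡ 1 and 11 ≡ 3 (mod 4), so (9/11) = +(11/9).
Reduce top mod 9: now compute (2/9).
Pull out 2: since 9 ≡ 1 (mod 8), (2/9) = +1.
Reached (1/9) = 1. Collecting the sign flips along the way, the symbol is -1.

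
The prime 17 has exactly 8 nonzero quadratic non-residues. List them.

3,5,6,7,10,11,12,14

Square k = 1,…,8 (k and 17−k give the same square):
1²=1, 2²=4, 3²=9, 4²=16, 5²≡8, 6²≡2, 7²≡15, 8²≡13 (mod 17).
The residues are {1, 2, 4, 8, 9, 13, 15, 16}; the non-residues are the remaining 8 nonzero classes.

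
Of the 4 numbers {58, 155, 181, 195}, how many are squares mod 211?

1

(58/211) = +1 → QR.
(155/211) = -1 → non-residue.
(181/211) = -1 → non-residue.
(195/211) = -1 → non-residue.
Total quadratic residues among the 4: 1.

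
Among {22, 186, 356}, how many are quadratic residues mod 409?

1

(22/409) = -1 → non-residue.
(186/409) = -1 → non-residue.
(356/409) = +1 → QR.
Total quadratic residues among the 3: 1.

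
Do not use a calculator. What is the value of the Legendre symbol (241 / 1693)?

1

Reciprocity: 241 ≡ 1 and 1693 ≡ 1 (mod 4), so (241/1693) = +(1693/241).
Reduce top mod 241: now compute (6/241).
Pull out 2: since 241 ≡ 1 (mod 8), (2/241) = +1.
Reciprocity: 3 ≡ 3 and 241 ≡ 1 (mod 4), so (3/241) = +(241/3).
Reduce top mod 3: now compute (1/3).
Reached (1/3) = 1. Collecting the sign flips along the way, the symbol is +1.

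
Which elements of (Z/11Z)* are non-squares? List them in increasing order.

Square k = 1,…,5 (k and 11−k give the same square):
1²=1, 2²=4, 3²=9, 4²≡5, 5²≡3 (mod 11).
The residues are {1, 3, 4, 5, 9}; the non-residues are the remaining 5 nonzero classes.

2, 6, 7, 8, 10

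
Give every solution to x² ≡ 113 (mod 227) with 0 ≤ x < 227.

Since 227 ≡ 3 (mod 4), a square root of 113 is 113^((227+1)/4) = 113^57 mod 227.
Repeated squaring: 113^2≡57, 113^4≡71, 113^8≡47, 113^16≡166, 113^32≡89 (mod 227).
113^57 = 113^(32+16+8+1) ≡ 121 (mod 227).
Check: 121² = 14641 ≡ 113 (mod 227). The two roots are 106 and 121.

106, 121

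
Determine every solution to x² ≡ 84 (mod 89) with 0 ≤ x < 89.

89 ≡ 1 (mod 4), so we find a root by search.
Trying successive values, 23² = 529 ≡ 84 (mod 89). The other root is 89 − 23 = 66.

23, 66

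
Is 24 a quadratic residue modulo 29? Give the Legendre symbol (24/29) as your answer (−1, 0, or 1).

Pull out 2^3: since 29 ≡ 5 (mod 8), (2/29) = -1, so (2/29)^3 = -1.
Reciprocity: 3 ≡ 3 and 29 ≡ 1 (mod 4), so (3/29) = +(29/3).
Reduce top mod 3: now compute (2/3).
Pull out 2: since 3 ≡ 3 (mod 8), (2/3) = -1.
Reached (1/3) = 1. Collecting the sign flips along the way, the symbol is +1.

1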